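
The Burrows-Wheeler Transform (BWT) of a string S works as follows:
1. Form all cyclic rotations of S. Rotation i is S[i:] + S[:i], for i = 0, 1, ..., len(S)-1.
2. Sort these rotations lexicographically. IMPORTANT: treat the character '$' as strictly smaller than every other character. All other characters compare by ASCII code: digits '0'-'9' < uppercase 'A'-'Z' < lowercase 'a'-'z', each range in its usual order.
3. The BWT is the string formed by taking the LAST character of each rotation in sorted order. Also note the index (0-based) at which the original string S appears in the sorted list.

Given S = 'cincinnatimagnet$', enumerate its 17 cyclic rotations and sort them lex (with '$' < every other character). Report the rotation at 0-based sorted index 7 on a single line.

All 17 rotations (rotation i = S[i:]+S[:i]):
  rot[0] = cincinnatimagnet$
  rot[1] = incinnatimagnet$c
  rot[2] = ncinnatimagnet$ci
  rot[3] = cinnatimagnet$cin
  rot[4] = innatimagnet$cinc
  rot[5] = nnatimagnet$cinci
  rot[6] = natimagnet$cincin
  rot[7] = atimagnet$cincinn
  rot[8] = timagnet$cincinna
  rot[9] = imagnet$cincinnat
  rot[10] = magnet$cincinnati
  rot[11] = agnet$cincinnatim
  rot[12] = gnet$cincinnatima
  rot[13] = net$cincinnatimag
  rot[14] = et$cincinnatimagn
  rot[15] = t$cincinnatimagne
  rot[16] = $cincinnatimagnet
Sorted (with $ < everything):
  sorted[0] = $cincinnatimagnet
  sorted[1] = agnet$cincinnatim
  sorted[2] = atimagnet$cincinn
  sorted[3] = cincinnatimagnet$
  sorted[4] = cinnatimagnet$cin
  sorted[5] = et$cincinnatimagn
  sorted[6] = gnet$cincinnatima
  sorted[7] = imagnet$cincinnat
  sorted[8] = incinnatimagnet$c
  sorted[9] = innatimagnet$cinc
  sorted[10] = magnet$cincinnati
  sorted[11] = natimagnet$cincin
  sorted[12] = ncinnatimagnet$ci
  sorted[13] = net$cincinnatimag
  sorted[14] = nnatimagnet$cinci
  sorted[15] = t$cincinnatimagne
  sorted[16] = timagnet$cincinna
sorted[7] = imagnet$cincinnat

Answer: imagnet$cincinnat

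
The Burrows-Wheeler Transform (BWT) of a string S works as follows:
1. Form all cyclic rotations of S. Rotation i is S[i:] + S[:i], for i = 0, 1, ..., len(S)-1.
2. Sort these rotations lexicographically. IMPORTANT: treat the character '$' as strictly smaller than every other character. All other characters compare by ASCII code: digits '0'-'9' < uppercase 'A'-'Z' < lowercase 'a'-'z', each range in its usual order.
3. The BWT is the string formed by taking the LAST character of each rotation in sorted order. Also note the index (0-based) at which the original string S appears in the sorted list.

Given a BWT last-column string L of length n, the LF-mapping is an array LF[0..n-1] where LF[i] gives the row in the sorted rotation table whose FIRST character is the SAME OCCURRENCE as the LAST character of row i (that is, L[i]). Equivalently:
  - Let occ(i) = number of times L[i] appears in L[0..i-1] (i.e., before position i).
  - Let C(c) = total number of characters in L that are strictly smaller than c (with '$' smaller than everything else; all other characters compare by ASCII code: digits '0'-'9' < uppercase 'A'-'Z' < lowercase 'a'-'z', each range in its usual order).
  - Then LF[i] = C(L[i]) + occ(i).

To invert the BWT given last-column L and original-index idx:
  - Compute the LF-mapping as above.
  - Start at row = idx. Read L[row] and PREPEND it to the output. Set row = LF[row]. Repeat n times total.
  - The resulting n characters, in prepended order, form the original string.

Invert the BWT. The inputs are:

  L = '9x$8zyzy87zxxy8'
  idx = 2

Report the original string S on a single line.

Answer: 88xz8zyxyzx7y9$

Derivation:
LF mapping: 5 6 0 2 12 9 13 10 3 1 14 7 8 11 4
Walk LF starting at row 2, prepending L[row]:
  step 1: row=2, L[2]='$', prepend. Next row=LF[2]=0
  step 2: row=0, L[0]='9', prepend. Next row=LF[0]=5
  step 3: row=5, L[5]='y', prepend. Next row=LF[5]=9
  step 4: row=9, L[9]='7', prepend. Next row=LF[9]=1
  step 5: row=1, L[1]='x', prepend. Next row=LF[1]=6
  step 6: row=6, L[6]='z', prepend. Next row=LF[6]=13
  step 7: row=13, L[13]='y', prepend. Next row=LF[13]=11
  step 8: row=11, L[11]='x', prepend. Next row=LF[11]=7
  step 9: row=7, L[7]='y', prepend. Next row=LF[7]=10
  step 10: row=10, L[10]='z', prepend. Next row=LF[10]=14
  step 11: row=14, L[14]='8', prepend. Next row=LF[14]=4
  step 12: row=4, L[4]='z', prepend. Next row=LF[4]=12
  step 13: row=12, L[12]='x', prepend. Next row=LF[12]=8
  step 14: row=8, L[8]='8', prepend. Next row=LF[8]=3
  step 15: row=3, L[3]='8', prepend. Next row=LF[3]=2
Reversed output: 88xz8zyxyzx7y9$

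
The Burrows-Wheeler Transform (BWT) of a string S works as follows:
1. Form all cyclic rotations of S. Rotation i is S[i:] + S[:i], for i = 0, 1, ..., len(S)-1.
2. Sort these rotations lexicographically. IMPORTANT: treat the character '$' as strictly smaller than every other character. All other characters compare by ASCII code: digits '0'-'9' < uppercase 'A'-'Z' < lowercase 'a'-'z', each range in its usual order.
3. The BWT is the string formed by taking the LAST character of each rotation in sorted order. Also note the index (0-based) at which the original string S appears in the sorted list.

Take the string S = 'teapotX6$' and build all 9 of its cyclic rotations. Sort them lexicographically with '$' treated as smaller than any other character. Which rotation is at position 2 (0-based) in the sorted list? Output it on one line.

Answer: X6$teapot

Derivation:
All 9 rotations (rotation i = S[i:]+S[:i]):
  rot[0] = teapotX6$
  rot[1] = eapotX6$t
  rot[2] = apotX6$te
  rot[3] = potX6$tea
  rot[4] = otX6$teap
  rot[5] = tX6$teapo
  rot[6] = X6$teapot
  rot[7] = 6$teapotX
  rot[8] = $teapotX6
Sorted (with $ < everything):
  sorted[0] = $teapotX6
  sorted[1] = 6$teapotX
  sorted[2] = X6$teapot
  sorted[3] = apotX6$te
  sorted[4] = eapotX6$t
  sorted[5] = otX6$teap
  sorted[6] = potX6$tea
  sorted[7] = tX6$teapo
  sorted[8] = teapotX6$
sorted[2] = X6$teapot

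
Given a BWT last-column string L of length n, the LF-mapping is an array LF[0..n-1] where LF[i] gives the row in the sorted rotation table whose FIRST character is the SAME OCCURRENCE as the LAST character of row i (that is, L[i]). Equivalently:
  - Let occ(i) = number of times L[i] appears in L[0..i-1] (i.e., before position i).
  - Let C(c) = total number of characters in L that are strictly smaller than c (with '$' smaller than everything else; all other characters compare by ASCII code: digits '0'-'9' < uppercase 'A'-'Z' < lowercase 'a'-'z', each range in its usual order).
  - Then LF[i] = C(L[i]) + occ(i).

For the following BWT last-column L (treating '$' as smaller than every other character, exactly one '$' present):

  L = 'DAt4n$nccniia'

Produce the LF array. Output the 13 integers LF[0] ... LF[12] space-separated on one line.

Char counts: '$':1, '4':1, 'A':1, 'D':1, 'a':1, 'c':2, 'i':2, 'n':3, 't':1
C (first-col start): C('$')=0, C('4')=1, C('A')=2, C('D')=3, C('a')=4, C('c')=5, C('i')=7, C('n')=9, C('t')=12
L[0]='D': occ=0, LF[0]=C('D')+0=3+0=3
L[1]='A': occ=0, LF[1]=C('A')+0=2+0=2
L[2]='t': occ=0, LF[2]=C('t')+0=12+0=12
L[3]='4': occ=0, LF[3]=C('4')+0=1+0=1
L[4]='n': occ=0, LF[4]=C('n')+0=9+0=9
L[5]='$': occ=0, LF[5]=C('$')+0=0+0=0
L[6]='n': occ=1, LF[6]=C('n')+1=9+1=10
L[7]='c': occ=0, LF[7]=C('c')+0=5+0=5
L[8]='c': occ=1, LF[8]=C('c')+1=5+1=6
L[9]='n': occ=2, LF[9]=C('n')+2=9+2=11
L[10]='i': occ=0, LF[10]=C('i')+0=7+0=7
L[11]='i': occ=1, LF[11]=C('i')+1=7+1=8
L[12]='a': occ=0, LF[12]=C('a')+0=4+0=4

Answer: 3 2 12 1 9 0 10 5 6 11 7 8 4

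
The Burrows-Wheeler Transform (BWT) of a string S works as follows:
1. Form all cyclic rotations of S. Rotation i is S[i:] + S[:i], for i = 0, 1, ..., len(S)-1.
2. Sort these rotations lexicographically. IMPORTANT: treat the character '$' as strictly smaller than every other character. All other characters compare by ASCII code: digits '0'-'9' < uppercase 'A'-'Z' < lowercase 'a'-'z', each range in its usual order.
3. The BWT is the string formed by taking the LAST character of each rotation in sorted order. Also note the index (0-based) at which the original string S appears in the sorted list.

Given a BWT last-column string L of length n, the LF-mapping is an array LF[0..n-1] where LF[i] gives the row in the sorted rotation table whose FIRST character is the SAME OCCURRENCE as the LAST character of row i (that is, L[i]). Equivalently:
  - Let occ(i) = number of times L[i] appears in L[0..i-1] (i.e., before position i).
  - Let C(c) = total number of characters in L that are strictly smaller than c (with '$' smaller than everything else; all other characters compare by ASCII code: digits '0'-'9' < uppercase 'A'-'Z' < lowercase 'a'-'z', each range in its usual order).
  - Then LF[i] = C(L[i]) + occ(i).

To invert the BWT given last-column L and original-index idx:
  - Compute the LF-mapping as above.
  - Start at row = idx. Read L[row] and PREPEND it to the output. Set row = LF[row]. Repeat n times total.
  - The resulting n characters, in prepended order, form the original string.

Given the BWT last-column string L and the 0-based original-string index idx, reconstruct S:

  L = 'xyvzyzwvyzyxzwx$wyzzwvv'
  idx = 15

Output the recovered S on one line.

LF mapping: 9 12 1 17 13 18 5 2 14 19 15 10 20 6 11 0 7 16 21 22 8 3 4
Walk LF starting at row 15, prepending L[row]:
  step 1: row=15, L[15]='$', prepend. Next row=LF[15]=0
  step 2: row=0, L[0]='x', prepend. Next row=LF[0]=9
  step 3: row=9, L[9]='z', prepend. Next row=LF[9]=19
  step 4: row=19, L[19]='z', prepend. Next row=LF[19]=22
  step 5: row=22, L[22]='v', prepend. Next row=LF[22]=4
  step 6: row=4, L[4]='y', prepend. Next row=LF[4]=13
  step 7: row=13, L[13]='w', prepend. Next row=LF[13]=6
  step 8: row=6, L[6]='w', prepend. Next row=LF[6]=5
  step 9: row=5, L[5]='z', prepend. Next row=LF[5]=18
  step 10: row=18, L[18]='z', prepend. Next row=LF[18]=21
  step 11: row=21, L[21]='v', prepend. Next row=LF[21]=3
  step 12: row=3, L[3]='z', prepend. Next row=LF[3]=17
  step 13: row=17, L[17]='y', prepend. Next row=LF[17]=16
  step 14: row=16, L[16]='w', prepend. Next row=LF[16]=7
  step 15: row=7, L[7]='v', prepend. Next row=LF[7]=2
  step 16: row=2, L[2]='v', prepend. Next row=LF[2]=1
  step 17: row=1, L[1]='y', prepend. Next row=LF[1]=12
  step 18: row=12, L[12]='z', prepend. Next row=LF[12]=20
  step 19: row=20, L[20]='w', prepend. Next row=LF[20]=8
  step 20: row=8, L[8]='y', prepend. Next row=LF[8]=14
  step 21: row=14, L[14]='x', prepend. Next row=LF[14]=11
  step 22: row=11, L[11]='x', prepend. Next row=LF[11]=10
  step 23: row=10, L[10]='y', prepend. Next row=LF[10]=15
Reversed output: yxxywzyvvwyzvzzwwyvzzx$

Answer: yxxywzyvvwyzvzzwwyvzzx$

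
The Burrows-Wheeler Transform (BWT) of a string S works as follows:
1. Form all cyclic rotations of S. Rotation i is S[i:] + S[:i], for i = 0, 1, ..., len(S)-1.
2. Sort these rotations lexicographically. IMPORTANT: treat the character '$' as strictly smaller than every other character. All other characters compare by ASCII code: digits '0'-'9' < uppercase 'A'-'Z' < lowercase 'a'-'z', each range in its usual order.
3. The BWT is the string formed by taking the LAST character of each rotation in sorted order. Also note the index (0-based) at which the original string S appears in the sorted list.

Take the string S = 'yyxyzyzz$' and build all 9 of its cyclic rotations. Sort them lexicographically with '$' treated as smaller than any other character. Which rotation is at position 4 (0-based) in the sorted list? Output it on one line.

All 9 rotations (rotation i = S[i:]+S[:i]):
  rot[0] = yyxyzyzz$
  rot[1] = yxyzyzz$y
  rot[2] = xyzyzz$yy
  rot[3] = yzyzz$yyx
  rot[4] = zyzz$yyxy
  rot[5] = yzz$yyxyz
  rot[6] = zz$yyxyzy
  rot[7] = z$yyxyzyz
  rot[8] = $yyxyzyzz
Sorted (with $ < everything):
  sorted[0] = $yyxyzyzz
  sorted[1] = xyzyzz$yy
  sorted[2] = yxyzyzz$y
  sorted[3] = yyxyzyzz$
  sorted[4] = yzyzz$yyx
  sorted[5] = yzz$yyxyz
  sorted[6] = z$yyxyzyz
  sorted[7] = zyzz$yyxy
  sorted[8] = zz$yyxyzy
sorted[4] = yzyzz$yyx

Answer: yzyzz$yyx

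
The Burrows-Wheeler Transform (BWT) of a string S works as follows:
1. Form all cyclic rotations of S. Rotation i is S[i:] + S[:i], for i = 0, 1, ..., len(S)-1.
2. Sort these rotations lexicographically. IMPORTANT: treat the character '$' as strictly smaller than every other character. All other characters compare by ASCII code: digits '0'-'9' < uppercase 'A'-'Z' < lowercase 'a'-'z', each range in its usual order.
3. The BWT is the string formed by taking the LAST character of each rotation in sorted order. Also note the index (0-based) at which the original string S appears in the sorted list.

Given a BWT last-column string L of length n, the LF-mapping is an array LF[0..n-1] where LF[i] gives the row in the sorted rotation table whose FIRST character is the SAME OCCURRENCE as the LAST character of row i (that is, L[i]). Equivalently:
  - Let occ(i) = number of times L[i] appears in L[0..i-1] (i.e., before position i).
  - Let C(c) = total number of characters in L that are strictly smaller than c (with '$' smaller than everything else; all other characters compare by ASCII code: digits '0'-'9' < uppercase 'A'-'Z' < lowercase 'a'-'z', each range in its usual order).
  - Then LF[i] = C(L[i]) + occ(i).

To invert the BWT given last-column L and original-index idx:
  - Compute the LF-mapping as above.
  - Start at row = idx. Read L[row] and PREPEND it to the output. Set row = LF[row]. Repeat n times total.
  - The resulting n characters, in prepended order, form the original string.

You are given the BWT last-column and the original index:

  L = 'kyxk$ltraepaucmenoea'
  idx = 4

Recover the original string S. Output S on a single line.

Answer: counterexamplekayak$

Derivation:
LF mapping: 8 19 18 9 0 10 16 15 1 5 14 2 17 4 11 6 12 13 7 3
Walk LF starting at row 4, prepending L[row]:
  step 1: row=4, L[4]='$', prepend. Next row=LF[4]=0
  step 2: row=0, L[0]='k', prepend. Next row=LF[0]=8
  step 3: row=8, L[8]='a', prepend. Next row=LF[8]=1
  step 4: row=1, L[1]='y', prepend. Next row=LF[1]=19
  step 5: row=19, L[19]='a', prepend. Next row=LF[19]=3
  step 6: row=3, L[3]='k', prepend. Next row=LF[3]=9
  step 7: row=9, L[9]='e', prepend. Next row=LF[9]=5
  step 8: row=5, L[5]='l', prepend. Next row=LF[5]=10
  step 9: row=10, L[10]='p', prepend. Next row=LF[10]=14
  step 10: row=14, L[14]='m', prepend. Next row=LF[14]=11
  step 11: row=11, L[11]='a', prepend. Next row=LF[11]=2
  step 12: row=2, L[2]='x', prepend. Next row=LF[2]=18
  step 13: row=18, L[18]='e', prepend. Next row=LF[18]=7
  step 14: row=7, L[7]='r', prepend. Next row=LF[7]=15
  step 15: row=15, L[15]='e', prepend. Next row=LF[15]=6
  step 16: row=6, L[6]='t', prepend. Next row=LF[6]=16
  step 17: row=16, L[16]='n', prepend. Next row=LF[16]=12
  step 18: row=12, L[12]='u', prepend. Next row=LF[12]=17
  step 19: row=17, L[17]='o', prepend. Next row=LF[17]=13
  step 20: row=13, L[13]='c', prepend. Next row=LF[13]=4
Reversed output: counterexamplekayak$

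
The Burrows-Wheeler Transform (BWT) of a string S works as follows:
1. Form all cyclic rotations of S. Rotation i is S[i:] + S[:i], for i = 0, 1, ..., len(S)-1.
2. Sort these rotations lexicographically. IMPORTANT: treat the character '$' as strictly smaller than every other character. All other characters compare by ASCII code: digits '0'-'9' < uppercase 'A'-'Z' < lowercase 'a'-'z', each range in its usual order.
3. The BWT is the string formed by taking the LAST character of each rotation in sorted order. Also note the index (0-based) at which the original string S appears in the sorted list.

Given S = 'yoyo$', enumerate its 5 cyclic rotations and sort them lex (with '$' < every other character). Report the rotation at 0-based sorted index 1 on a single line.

All 5 rotations (rotation i = S[i:]+S[:i]):
  rot[0] = yoyo$
  rot[1] = oyo$y
  rot[2] = yo$yo
  rot[3] = o$yoy
  rot[4] = $yoyo
Sorted (with $ < everything):
  sorted[0] = $yoyo
  sorted[1] = o$yoy
  sorted[2] = oyo$y
  sorted[3] = yo$yo
  sorted[4] = yoyo$
sorted[1] = o$yoy

Answer: o$yoy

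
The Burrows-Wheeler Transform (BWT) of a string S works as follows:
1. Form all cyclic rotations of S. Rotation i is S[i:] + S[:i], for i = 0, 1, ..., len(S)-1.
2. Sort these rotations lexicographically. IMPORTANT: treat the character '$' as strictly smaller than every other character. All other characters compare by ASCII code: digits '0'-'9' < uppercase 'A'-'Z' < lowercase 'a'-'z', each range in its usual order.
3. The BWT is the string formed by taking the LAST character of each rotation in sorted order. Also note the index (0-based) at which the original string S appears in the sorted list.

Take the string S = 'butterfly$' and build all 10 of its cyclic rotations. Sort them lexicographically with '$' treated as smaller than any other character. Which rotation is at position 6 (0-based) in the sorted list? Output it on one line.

All 10 rotations (rotation i = S[i:]+S[:i]):
  rot[0] = butterfly$
  rot[1] = utterfly$b
  rot[2] = tterfly$bu
  rot[3] = terfly$but
  rot[4] = erfly$butt
  rot[5] = rfly$butte
  rot[6] = fly$butter
  rot[7] = ly$butterf
  rot[8] = y$butterfl
  rot[9] = $butterfly
Sorted (with $ < everything):
  sorted[0] = $butterfly
  sorted[1] = butterfly$
  sorted[2] = erfly$butt
  sorted[3] = fly$butter
  sorted[4] = ly$butterf
  sorted[5] = rfly$butte
  sorted[6] = terfly$but
  sorted[7] = tterfly$bu
  sorted[8] = utterfly$b
  sorted[9] = y$butterfl
sorted[6] = terfly$but

Answer: terfly$but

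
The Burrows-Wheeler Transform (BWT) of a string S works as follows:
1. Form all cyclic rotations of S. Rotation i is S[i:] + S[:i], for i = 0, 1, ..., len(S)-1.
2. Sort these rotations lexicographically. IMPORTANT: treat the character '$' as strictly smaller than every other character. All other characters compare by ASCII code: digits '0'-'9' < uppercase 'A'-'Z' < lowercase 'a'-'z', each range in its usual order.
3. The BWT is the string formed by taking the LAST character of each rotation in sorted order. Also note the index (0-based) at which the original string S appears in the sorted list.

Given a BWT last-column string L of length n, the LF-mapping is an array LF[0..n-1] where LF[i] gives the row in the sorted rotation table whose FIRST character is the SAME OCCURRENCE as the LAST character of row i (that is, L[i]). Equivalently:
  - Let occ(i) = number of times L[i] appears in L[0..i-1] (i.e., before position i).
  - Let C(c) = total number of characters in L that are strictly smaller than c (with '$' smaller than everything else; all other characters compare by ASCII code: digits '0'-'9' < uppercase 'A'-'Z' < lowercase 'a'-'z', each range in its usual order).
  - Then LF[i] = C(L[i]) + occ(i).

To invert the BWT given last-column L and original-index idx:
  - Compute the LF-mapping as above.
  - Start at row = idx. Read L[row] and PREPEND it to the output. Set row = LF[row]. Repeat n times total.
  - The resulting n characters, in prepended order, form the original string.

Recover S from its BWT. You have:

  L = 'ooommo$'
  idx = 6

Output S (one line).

Answer: oomomo$

Derivation:
LF mapping: 3 4 5 1 2 6 0
Walk LF starting at row 6, prepending L[row]:
  step 1: row=6, L[6]='$', prepend. Next row=LF[6]=0
  step 2: row=0, L[0]='o', prepend. Next row=LF[0]=3
  step 3: row=3, L[3]='m', prepend. Next row=LF[3]=1
  step 4: row=1, L[1]='o', prepend. Next row=LF[1]=4
  step 5: row=4, L[4]='m', prepend. Next row=LF[4]=2
  step 6: row=2, L[2]='o', prepend. Next row=LF[2]=5
  step 7: row=5, L[5]='o', prepend. Next row=LF[5]=6
Reversed output: oomomo$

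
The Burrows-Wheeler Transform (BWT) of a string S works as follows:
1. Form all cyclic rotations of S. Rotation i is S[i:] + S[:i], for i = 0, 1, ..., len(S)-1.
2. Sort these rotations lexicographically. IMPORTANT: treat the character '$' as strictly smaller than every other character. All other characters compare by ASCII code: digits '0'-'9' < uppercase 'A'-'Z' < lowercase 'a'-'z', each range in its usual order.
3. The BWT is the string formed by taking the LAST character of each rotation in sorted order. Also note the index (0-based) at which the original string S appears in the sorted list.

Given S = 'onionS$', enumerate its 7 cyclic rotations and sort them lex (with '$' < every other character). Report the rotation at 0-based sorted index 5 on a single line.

Answer: onS$oni

Derivation:
All 7 rotations (rotation i = S[i:]+S[:i]):
  rot[0] = onionS$
  rot[1] = nionS$o
  rot[2] = ionS$on
  rot[3] = onS$oni
  rot[4] = nS$onio
  rot[5] = S$onion
  rot[6] = $onionS
Sorted (with $ < everything):
  sorted[0] = $onionS
  sorted[1] = S$onion
  sorted[2] = ionS$on
  sorted[3] = nS$onio
  sorted[4] = nionS$o
  sorted[5] = onS$oni
  sorted[6] = onionS$
sorted[5] = onS$oni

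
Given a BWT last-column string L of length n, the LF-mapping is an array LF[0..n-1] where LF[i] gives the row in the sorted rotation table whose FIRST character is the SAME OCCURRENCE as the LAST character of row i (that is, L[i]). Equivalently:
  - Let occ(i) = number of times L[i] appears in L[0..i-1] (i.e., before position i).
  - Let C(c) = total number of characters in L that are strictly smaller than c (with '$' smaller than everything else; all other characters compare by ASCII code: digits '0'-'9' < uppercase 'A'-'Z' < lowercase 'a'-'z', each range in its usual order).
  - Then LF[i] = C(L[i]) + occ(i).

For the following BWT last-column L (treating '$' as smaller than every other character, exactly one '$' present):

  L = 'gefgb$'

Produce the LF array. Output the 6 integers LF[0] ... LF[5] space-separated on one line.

Char counts: '$':1, 'b':1, 'e':1, 'f':1, 'g':2
C (first-col start): C('$')=0, C('b')=1, C('e')=2, C('f')=3, C('g')=4
L[0]='g': occ=0, LF[0]=C('g')+0=4+0=4
L[1]='e': occ=0, LF[1]=C('e')+0=2+0=2
L[2]='f': occ=0, LF[2]=C('f')+0=3+0=3
L[3]='g': occ=1, LF[3]=C('g')+1=4+1=5
L[4]='b': occ=0, LF[4]=C('b')+0=1+0=1
L[5]='$': occ=0, LF[5]=C('$')+0=0+0=0

Answer: 4 2 3 5 1 0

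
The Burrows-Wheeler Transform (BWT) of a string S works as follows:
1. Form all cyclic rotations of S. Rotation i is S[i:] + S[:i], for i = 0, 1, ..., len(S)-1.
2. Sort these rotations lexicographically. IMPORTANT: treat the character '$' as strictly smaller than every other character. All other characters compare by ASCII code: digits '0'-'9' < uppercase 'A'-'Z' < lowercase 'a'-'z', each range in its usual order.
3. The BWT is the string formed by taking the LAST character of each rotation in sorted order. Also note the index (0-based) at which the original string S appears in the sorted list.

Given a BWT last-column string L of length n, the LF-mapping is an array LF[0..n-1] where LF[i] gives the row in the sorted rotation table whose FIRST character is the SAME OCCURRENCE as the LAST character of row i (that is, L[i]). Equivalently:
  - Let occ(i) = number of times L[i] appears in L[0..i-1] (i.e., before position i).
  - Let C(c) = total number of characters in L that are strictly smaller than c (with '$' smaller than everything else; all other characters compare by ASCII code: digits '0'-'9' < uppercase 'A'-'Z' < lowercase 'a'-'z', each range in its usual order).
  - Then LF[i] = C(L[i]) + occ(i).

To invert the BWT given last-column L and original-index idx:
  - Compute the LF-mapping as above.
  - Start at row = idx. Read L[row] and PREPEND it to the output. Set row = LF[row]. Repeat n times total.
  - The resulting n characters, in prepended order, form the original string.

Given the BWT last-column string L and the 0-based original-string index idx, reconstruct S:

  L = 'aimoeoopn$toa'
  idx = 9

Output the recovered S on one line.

LF mapping: 1 4 5 7 3 8 9 11 6 0 12 10 2
Walk LF starting at row 9, prepending L[row]:
  step 1: row=9, L[9]='$', prepend. Next row=LF[9]=0
  step 2: row=0, L[0]='a', prepend. Next row=LF[0]=1
  step 3: row=1, L[1]='i', prepend. Next row=LF[1]=4
  step 4: row=4, L[4]='e', prepend. Next row=LF[4]=3
  step 5: row=3, L[3]='o', prepend. Next row=LF[3]=7
  step 6: row=7, L[7]='p', prepend. Next row=LF[7]=11
  step 7: row=11, L[11]='o', prepend. Next row=LF[11]=10
  step 8: row=10, L[10]='t', prepend. Next row=LF[10]=12
  step 9: row=12, L[12]='a', prepend. Next row=LF[12]=2
  step 10: row=2, L[2]='m', prepend. Next row=LF[2]=5
  step 11: row=5, L[5]='o', prepend. Next row=LF[5]=8
  step 12: row=8, L[8]='n', prepend. Next row=LF[8]=6
  step 13: row=6, L[6]='o', prepend. Next row=LF[6]=9
Reversed output: onomatopoeia$

Answer: onomatopoeia$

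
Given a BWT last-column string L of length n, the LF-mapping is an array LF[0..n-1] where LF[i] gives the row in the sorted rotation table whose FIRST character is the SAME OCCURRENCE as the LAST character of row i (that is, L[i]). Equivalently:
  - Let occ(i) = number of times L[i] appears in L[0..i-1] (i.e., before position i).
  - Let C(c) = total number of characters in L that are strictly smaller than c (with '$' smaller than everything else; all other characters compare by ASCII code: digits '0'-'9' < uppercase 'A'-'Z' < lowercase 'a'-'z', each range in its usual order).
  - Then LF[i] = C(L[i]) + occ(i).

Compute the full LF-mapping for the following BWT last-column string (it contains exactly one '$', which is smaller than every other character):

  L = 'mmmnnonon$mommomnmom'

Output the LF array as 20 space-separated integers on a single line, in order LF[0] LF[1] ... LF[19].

Answer: 1 2 3 10 11 15 12 16 13 0 4 17 5 6 18 7 14 8 19 9

Derivation:
Char counts: '$':1, 'm':9, 'n':5, 'o':5
C (first-col start): C('$')=0, C('m')=1, C('n')=10, C('o')=15
L[0]='m': occ=0, LF[0]=C('m')+0=1+0=1
L[1]='m': occ=1, LF[1]=C('m')+1=1+1=2
L[2]='m': occ=2, LF[2]=C('m')+2=1+2=3
L[3]='n': occ=0, LF[3]=C('n')+0=10+0=10
L[4]='n': occ=1, LF[4]=C('n')+1=10+1=11
L[5]='o': occ=0, LF[5]=C('o')+0=15+0=15
L[6]='n': occ=2, LF[6]=C('n')+2=10+2=12
L[7]='o': occ=1, LF[7]=C('o')+1=15+1=16
L[8]='n': occ=3, LF[8]=C('n')+3=10+3=13
L[9]='$': occ=0, LF[9]=C('$')+0=0+0=0
L[10]='m': occ=3, LF[10]=C('m')+3=1+3=4
L[11]='o': occ=2, LF[11]=C('o')+2=15+2=17
L[12]='m': occ=4, LF[12]=C('m')+4=1+4=5
L[13]='m': occ=5, LF[13]=C('m')+5=1+5=6
L[14]='o': occ=3, LF[14]=C('o')+3=15+3=18
L[15]='m': occ=6, LF[15]=C('m')+6=1+6=7
L[16]='n': occ=4, LF[16]=C('n')+4=10+4=14
L[17]='m': occ=7, LF[17]=C('m')+7=1+7=8
L[18]='o': occ=4, LF[18]=C('o')+4=15+4=19
L[19]='m': occ=8, LF[19]=C('m')+8=1+8=9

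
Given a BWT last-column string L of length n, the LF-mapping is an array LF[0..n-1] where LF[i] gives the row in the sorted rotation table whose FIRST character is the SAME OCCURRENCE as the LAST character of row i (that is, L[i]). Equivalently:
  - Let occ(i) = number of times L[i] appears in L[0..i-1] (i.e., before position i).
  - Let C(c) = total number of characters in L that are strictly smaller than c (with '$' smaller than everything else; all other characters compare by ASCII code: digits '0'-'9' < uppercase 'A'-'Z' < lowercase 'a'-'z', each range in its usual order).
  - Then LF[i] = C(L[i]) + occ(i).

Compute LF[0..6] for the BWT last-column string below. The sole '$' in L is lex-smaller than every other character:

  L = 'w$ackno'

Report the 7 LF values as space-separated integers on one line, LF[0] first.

Answer: 6 0 1 2 3 4 5

Derivation:
Char counts: '$':1, 'a':1, 'c':1, 'k':1, 'n':1, 'o':1, 'w':1
C (first-col start): C('$')=0, C('a')=1, C('c')=2, C('k')=3, C('n')=4, C('o')=5, C('w')=6
L[0]='w': occ=0, LF[0]=C('w')+0=6+0=6
L[1]='$': occ=0, LF[1]=C('$')+0=0+0=0
L[2]='a': occ=0, LF[2]=C('a')+0=1+0=1
L[3]='c': occ=0, LF[3]=C('c')+0=2+0=2
L[4]='k': occ=0, LF[4]=C('k')+0=3+0=3
L[5]='n': occ=0, LF[5]=C('n')+0=4+0=4
L[6]='o': occ=0, LF[6]=C('o')+0=5+0=5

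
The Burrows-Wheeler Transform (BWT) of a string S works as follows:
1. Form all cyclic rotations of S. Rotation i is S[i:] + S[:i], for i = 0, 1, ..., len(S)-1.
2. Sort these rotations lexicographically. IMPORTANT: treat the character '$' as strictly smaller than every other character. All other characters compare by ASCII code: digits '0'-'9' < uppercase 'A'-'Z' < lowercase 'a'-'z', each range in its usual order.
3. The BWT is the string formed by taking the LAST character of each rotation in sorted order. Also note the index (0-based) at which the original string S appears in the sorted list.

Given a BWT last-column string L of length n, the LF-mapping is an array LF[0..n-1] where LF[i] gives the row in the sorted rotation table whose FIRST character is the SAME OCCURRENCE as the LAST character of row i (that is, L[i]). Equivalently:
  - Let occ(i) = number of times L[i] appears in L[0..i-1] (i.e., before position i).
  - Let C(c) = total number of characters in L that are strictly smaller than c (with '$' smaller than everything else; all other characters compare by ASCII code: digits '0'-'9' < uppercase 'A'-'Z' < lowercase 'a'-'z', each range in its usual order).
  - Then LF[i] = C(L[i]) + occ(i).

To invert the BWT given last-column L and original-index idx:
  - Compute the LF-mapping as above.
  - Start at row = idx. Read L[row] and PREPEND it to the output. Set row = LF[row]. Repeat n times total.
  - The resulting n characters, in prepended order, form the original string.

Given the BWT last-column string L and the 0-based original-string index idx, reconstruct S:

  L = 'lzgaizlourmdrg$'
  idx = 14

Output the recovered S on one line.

LF mapping: 6 13 3 1 5 14 7 9 12 10 8 2 11 4 0
Walk LF starting at row 14, prepending L[row]:
  step 1: row=14, L[14]='$', prepend. Next row=LF[14]=0
  step 2: row=0, L[0]='l', prepend. Next row=LF[0]=6
  step 3: row=6, L[6]='l', prepend. Next row=LF[6]=7
  step 4: row=7, L[7]='o', prepend. Next row=LF[7]=9
  step 5: row=9, L[9]='r', prepend. Next row=LF[9]=10
  step 6: row=10, L[10]='m', prepend. Next row=LF[10]=8
  step 7: row=8, L[8]='u', prepend. Next row=LF[8]=12
  step 8: row=12, L[12]='r', prepend. Next row=LF[12]=11
  step 9: row=11, L[11]='d', prepend. Next row=LF[11]=2
  step 10: row=2, L[2]='g', prepend. Next row=LF[2]=3
  step 11: row=3, L[3]='a', prepend. Next row=LF[3]=1
  step 12: row=1, L[1]='z', prepend. Next row=LF[1]=13
  step 13: row=13, L[13]='g', prepend. Next row=LF[13]=4
  step 14: row=4, L[4]='i', prepend. Next row=LF[4]=5
  step 15: row=5, L[5]='z', prepend. Next row=LF[5]=14
Reversed output: zigzagdrumroll$

Answer: zigzagdrumroll$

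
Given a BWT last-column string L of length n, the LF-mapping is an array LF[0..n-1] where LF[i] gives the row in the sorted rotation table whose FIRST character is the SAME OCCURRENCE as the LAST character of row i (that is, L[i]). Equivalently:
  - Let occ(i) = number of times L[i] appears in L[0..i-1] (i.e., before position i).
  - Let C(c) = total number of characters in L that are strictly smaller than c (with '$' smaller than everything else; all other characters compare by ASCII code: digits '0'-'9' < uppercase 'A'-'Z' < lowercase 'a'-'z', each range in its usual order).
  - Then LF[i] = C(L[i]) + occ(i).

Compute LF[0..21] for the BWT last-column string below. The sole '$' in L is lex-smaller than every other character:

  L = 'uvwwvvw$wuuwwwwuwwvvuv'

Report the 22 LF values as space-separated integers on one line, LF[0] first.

Char counts: '$':1, 'u':5, 'v':6, 'w':10
C (first-col start): C('$')=0, C('u')=1, C('v')=6, C('w')=12
L[0]='u': occ=0, LF[0]=C('u')+0=1+0=1
L[1]='v': occ=0, LF[1]=C('v')+0=6+0=6
L[2]='w': occ=0, LF[2]=C('w')+0=12+0=12
L[3]='w': occ=1, LF[3]=C('w')+1=12+1=13
L[4]='v': occ=1, LF[4]=C('v')+1=6+1=7
L[5]='v': occ=2, LF[5]=C('v')+2=6+2=8
L[6]='w': occ=2, LF[6]=C('w')+2=12+2=14
L[7]='$': occ=0, LF[7]=C('$')+0=0+0=0
L[8]='w': occ=3, LF[8]=C('w')+3=12+3=15
L[9]='u': occ=1, LF[9]=C('u')+1=1+1=2
L[10]='u': occ=2, LF[10]=C('u')+2=1+2=3
L[11]='w': occ=4, LF[11]=C('w')+4=12+4=16
L[12]='w': occ=5, LF[12]=C('w')+5=12+5=17
L[13]='w': occ=6, LF[13]=C('w')+6=12+6=18
L[14]='w': occ=7, LF[14]=C('w')+7=12+7=19
L[15]='u': occ=3, LF[15]=C('u')+3=1+3=4
L[16]='w': occ=8, LF[16]=C('w')+8=12+8=20
L[17]='w': occ=9, LF[17]=C('w')+9=12+9=21
L[18]='v': occ=3, LF[18]=C('v')+3=6+3=9
L[19]='v': occ=4, LF[19]=C('v')+4=6+4=10
L[20]='u': occ=4, LF[20]=C('u')+4=1+4=5
L[21]='v': occ=5, LF[21]=C('v')+5=6+5=11

Answer: 1 6 12 13 7 8 14 0 15 2 3 16 17 18 19 4 20 21 9 10 5 11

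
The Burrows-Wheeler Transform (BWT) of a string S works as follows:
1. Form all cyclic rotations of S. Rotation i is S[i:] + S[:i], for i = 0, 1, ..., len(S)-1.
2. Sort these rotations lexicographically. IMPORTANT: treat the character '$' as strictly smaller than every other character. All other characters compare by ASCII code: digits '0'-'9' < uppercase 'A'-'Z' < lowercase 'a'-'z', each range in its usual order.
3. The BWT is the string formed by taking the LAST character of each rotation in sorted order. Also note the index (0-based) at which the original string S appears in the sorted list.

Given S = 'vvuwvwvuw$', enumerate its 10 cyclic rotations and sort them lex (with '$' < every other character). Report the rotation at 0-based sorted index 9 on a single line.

Answer: wvwvuw$vvu

Derivation:
All 10 rotations (rotation i = S[i:]+S[:i]):
  rot[0] = vvuwvwvuw$
  rot[1] = vuwvwvuw$v
  rot[2] = uwvwvuw$vv
  rot[3] = wvwvuw$vvu
  rot[4] = vwvuw$vvuw
  rot[5] = wvuw$vvuwv
  rot[6] = vuw$vvuwvw
  rot[7] = uw$vvuwvwv
  rot[8] = w$vvuwvwvu
  rot[9] = $vvuwvwvuw
Sorted (with $ < everything):
  sorted[0] = $vvuwvwvuw
  sorted[1] = uw$vvuwvwv
  sorted[2] = uwvwvuw$vv
  sorted[3] = vuw$vvuwvw
  sorted[4] = vuwvwvuw$v
  sorted[5] = vvuwvwvuw$
  sorted[6] = vwvuw$vvuw
  sorted[7] = w$vvuwvwvu
  sorted[8] = wvuw$vvuwv
  sorted[9] = wvwvuw$vvu
sorted[9] = wvwvuw$vvu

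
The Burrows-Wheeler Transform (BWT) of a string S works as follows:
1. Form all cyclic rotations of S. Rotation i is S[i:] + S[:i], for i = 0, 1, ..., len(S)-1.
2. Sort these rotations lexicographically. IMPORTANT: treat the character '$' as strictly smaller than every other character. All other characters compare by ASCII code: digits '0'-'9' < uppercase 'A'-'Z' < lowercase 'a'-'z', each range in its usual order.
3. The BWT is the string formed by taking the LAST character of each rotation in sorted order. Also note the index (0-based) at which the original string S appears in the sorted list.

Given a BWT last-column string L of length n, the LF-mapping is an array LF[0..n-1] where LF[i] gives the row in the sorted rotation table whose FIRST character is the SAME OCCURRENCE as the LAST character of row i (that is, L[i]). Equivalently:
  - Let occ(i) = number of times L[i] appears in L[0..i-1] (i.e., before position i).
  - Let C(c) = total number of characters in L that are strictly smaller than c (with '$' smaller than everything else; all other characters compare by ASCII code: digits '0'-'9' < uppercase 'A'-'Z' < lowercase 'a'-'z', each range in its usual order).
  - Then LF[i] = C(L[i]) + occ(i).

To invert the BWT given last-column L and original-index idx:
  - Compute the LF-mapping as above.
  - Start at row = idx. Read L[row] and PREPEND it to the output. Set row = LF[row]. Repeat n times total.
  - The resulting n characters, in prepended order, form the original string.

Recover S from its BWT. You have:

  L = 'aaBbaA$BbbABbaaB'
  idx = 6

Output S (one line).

LF mapping: 7 8 3 12 9 1 0 4 13 14 2 5 15 10 11 6
Walk LF starting at row 6, prepending L[row]:
  step 1: row=6, L[6]='$', prepend. Next row=LF[6]=0
  step 2: row=0, L[0]='a', prepend. Next row=LF[0]=7
  step 3: row=7, L[7]='B', prepend. Next row=LF[7]=4
  step 4: row=4, L[4]='a', prepend. Next row=LF[4]=9
  step 5: row=9, L[9]='b', prepend. Next row=LF[9]=14
  step 6: row=14, L[14]='a', prepend. Next row=LF[14]=11
  step 7: row=11, L[11]='B', prepend. Next row=LF[11]=5
  step 8: row=5, L[5]='A', prepend. Next row=LF[5]=1
  step 9: row=1, L[1]='a', prepend. Next row=LF[1]=8
  step 10: row=8, L[8]='b', prepend. Next row=LF[8]=13
  step 11: row=13, L[13]='a', prepend. Next row=LF[13]=10
  step 12: row=10, L[10]='A', prepend. Next row=LF[10]=2
  step 13: row=2, L[2]='B', prepend. Next row=LF[2]=3
  step 14: row=3, L[3]='b', prepend. Next row=LF[3]=12
  step 15: row=12, L[12]='b', prepend. Next row=LF[12]=15
  step 16: row=15, L[15]='B', prepend. Next row=LF[15]=6
Reversed output: BbbBAabaABabaBa$

Answer: BbbBAabaABabaBa$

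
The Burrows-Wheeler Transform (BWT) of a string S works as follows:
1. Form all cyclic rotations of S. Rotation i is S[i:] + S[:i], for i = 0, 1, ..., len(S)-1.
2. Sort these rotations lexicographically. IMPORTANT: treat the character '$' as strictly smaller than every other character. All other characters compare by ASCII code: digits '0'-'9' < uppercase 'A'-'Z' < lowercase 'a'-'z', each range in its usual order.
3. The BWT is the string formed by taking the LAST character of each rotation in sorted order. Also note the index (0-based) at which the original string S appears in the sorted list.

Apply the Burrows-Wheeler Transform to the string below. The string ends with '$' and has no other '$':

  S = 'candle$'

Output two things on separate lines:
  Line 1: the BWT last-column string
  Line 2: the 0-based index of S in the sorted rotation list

All 7 rotations (rotation i = S[i:]+S[:i]):
  rot[0] = candle$
  rot[1] = andle$c
  rot[2] = ndle$ca
  rot[3] = dle$can
  rot[4] = le$cand
  rot[5] = e$candl
  rot[6] = $candle
Sorted (with $ < everything):
  sorted[0] = $candle  (last char: 'e')
  sorted[1] = andle$c  (last char: 'c')
  sorted[2] = candle$  (last char: '$')
  sorted[3] = dle$can  (last char: 'n')
  sorted[4] = e$candl  (last char: 'l')
  sorted[5] = le$cand  (last char: 'd')
  sorted[6] = ndle$ca  (last char: 'a')
Last column: ec$nlda
Original string S is at sorted index 2

Answer: ec$nlda
2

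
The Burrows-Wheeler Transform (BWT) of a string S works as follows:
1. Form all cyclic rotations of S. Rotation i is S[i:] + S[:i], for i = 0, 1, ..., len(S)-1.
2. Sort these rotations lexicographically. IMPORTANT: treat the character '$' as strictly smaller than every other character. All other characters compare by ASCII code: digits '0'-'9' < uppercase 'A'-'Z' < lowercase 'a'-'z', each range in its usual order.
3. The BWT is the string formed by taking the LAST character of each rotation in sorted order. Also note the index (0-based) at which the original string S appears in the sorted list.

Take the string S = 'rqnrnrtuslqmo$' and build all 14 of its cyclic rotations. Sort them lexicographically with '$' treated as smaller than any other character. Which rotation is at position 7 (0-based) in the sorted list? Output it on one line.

Answer: qnrnrtuslqmo$r

Derivation:
All 14 rotations (rotation i = S[i:]+S[:i]):
  rot[0] = rqnrnrtuslqmo$
  rot[1] = qnrnrtuslqmo$r
  rot[2] = nrnrtuslqmo$rq
  rot[3] = rnrtuslqmo$rqn
  rot[4] = nrtuslqmo$rqnr
  rot[5] = rtuslqmo$rqnrn
  rot[6] = tuslqmo$rqnrnr
  rot[7] = uslqmo$rqnrnrt
  rot[8] = slqmo$rqnrnrtu
  rot[9] = lqmo$rqnrnrtus
  rot[10] = qmo$rqnrnrtusl
  rot[11] = mo$rqnrnrtuslq
  rot[12] = o$rqnrnrtuslqm
  rot[13] = $rqnrnrtuslqmo
Sorted (with $ < everything):
  sorted[0] = $rqnrnrtuslqmo
  sorted[1] = lqmo$rqnrnrtus
  sorted[2] = mo$rqnrnrtuslq
  sorted[3] = nrnrtuslqmo$rq
  sorted[4] = nrtuslqmo$rqnr
  sorted[5] = o$rqnrnrtuslqm
  sorted[6] = qmo$rqnrnrtusl
  sorted[7] = qnrnrtuslqmo$r
  sorted[8] = rnrtuslqmo$rqn
  sorted[9] = rqnrnrtuslqmo$
  sorted[10] = rtuslqmo$rqnrn
  sorted[11] = slqmo$rqnrnrtu
  sorted[12] = tuslqmo$rqnrnr
  sorted[13] = uslqmo$rqnrnrt
sorted[7] = qnrnrtuslqmo$r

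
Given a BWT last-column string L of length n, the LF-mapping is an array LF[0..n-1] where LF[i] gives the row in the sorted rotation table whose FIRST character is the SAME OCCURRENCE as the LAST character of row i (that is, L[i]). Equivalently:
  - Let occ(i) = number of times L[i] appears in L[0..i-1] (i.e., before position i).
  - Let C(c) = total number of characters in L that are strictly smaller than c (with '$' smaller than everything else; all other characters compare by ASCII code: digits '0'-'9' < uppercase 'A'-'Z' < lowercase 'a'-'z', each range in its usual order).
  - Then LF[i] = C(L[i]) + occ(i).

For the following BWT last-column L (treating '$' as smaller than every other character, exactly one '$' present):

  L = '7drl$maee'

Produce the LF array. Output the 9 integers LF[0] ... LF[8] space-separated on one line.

Answer: 1 3 8 6 0 7 2 4 5

Derivation:
Char counts: '$':1, '7':1, 'a':1, 'd':1, 'e':2, 'l':1, 'm':1, 'r':1
C (first-col start): C('$')=0, C('7')=1, C('a')=2, C('d')=3, C('e')=4, C('l')=6, C('m')=7, C('r')=8
L[0]='7': occ=0, LF[0]=C('7')+0=1+0=1
L[1]='d': occ=0, LF[1]=C('d')+0=3+0=3
L[2]='r': occ=0, LF[2]=C('r')+0=8+0=8
L[3]='l': occ=0, LF[3]=C('l')+0=6+0=6
L[4]='$': occ=0, LF[4]=C('$')+0=0+0=0
L[5]='m': occ=0, LF[5]=C('m')+0=7+0=7
L[6]='a': occ=0, LF[6]=C('a')+0=2+0=2
L[7]='e': occ=0, LF[7]=C('e')+0=4+0=4
L[8]='e': occ=1, LF[8]=C('e')+1=4+1=5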